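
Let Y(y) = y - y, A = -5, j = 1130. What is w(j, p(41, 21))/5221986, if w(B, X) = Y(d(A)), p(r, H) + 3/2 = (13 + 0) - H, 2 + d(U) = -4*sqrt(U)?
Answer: 0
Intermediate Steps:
d(U) = -2 - 4*sqrt(U)
Y(y) = 0
p(r, H) = 23/2 - H (p(r, H) = -3/2 + ((13 + 0) - H) = -3/2 + (13 - H) = 23/2 - H)
w(B, X) = 0
w(j, p(41, 21))/5221986 = 0/5221986 = 0*(1/5221986) = 0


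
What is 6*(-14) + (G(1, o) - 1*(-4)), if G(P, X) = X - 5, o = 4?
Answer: -81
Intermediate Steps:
G(P, X) = -5 + X
6*(-14) + (G(1, o) - 1*(-4)) = 6*(-14) + ((-5 + 4) - 1*(-4)) = -84 + (-1 + 4) = -84 + 3 = -81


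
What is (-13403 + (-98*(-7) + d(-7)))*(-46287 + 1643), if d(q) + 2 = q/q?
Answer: 567782392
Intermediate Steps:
d(q) = -1 (d(q) = -2 + q/q = -2 + 1 = -1)
(-13403 + (-98*(-7) + d(-7)))*(-46287 + 1643) = (-13403 + (-98*(-7) - 1))*(-46287 + 1643) = (-13403 + (686 - 1))*(-44644) = (-13403 + 685)*(-44644) = -12718*(-44644) = 567782392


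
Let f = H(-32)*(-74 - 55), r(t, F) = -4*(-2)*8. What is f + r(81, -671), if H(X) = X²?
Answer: -132032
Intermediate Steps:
r(t, F) = 64 (r(t, F) = 8*8 = 64)
f = -132096 (f = (-32)²*(-74 - 55) = 1024*(-129) = -132096)
f + r(81, -671) = -132096 + 64 = -132032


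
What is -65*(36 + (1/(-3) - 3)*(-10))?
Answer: -13520/3 ≈ -4506.7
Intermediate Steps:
-65*(36 + (1/(-3) - 3)*(-10)) = -65*(36 + (-⅓ - 3)*(-10)) = -65*(36 - 10/3*(-10)) = -65*(36 + 100/3) = -65*208/3 = -13520/3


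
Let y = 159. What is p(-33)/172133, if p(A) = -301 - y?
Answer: -460/172133 ≈ -0.0026724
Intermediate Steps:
p(A) = -460 (p(A) = -301 - 1*159 = -301 - 159 = -460)
p(-33)/172133 = -460/172133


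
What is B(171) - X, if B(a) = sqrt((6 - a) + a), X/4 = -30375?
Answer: 121500 + sqrt(6) ≈ 1.2150e+5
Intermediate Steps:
X = -121500 (X = 4*(-30375) = -121500)
B(a) = sqrt(6)
B(171) - X = sqrt(6) - 1*(-121500) = sqrt(6) + 121500 = 121500 + sqrt(6)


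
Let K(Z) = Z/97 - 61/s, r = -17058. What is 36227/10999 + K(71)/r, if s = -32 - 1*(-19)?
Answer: 7638946433/2319509881 ≈ 3.2933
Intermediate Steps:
s = -13 (s = -32 + 19 = -13)
K(Z) = 61/13 + Z/97 (K(Z) = Z/97 - 61/(-13) = Z*(1/97) - 61*(-1/13) = Z/97 + 61/13 = 61/13 + Z/97)
36227/10999 + K(71)/r = 36227/10999 + (61/13 + (1/97)*71)/(-17058) = 36227*(1/10999) + (61/13 + 71/97)*(-1/17058) = 2131/647 + (6840/1261)*(-1/17058) = 2131/647 - 1140/3585023 = 7638946433/2319509881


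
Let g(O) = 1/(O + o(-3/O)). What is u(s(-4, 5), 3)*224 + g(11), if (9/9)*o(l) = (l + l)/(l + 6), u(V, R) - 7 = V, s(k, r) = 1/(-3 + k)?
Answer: 351765/229 ≈ 1536.1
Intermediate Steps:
u(V, R) = 7 + V
o(l) = 2*l/(6 + l) (o(l) = (l + l)/(l + 6) = (2*l)/(6 + l) = 2*l/(6 + l))
g(O) = 1/(O - 6/(O*(6 - 3/O))) (g(O) = 1/(O + 2*(-3/O)/(6 - 3/O)) = 1/(O - 6/(O*(6 - 3/O))))
u(s(-4, 5), 3)*224 + g(11) = (7 + 1/(-3 - 4))*224 + (-1 + 2*11)/(-2 + 11*(-1 + 2*11)) = (7 + 1/(-7))*224 + (-1 + 22)/(-2 + 11*(-1 + 22)) = (7 - ⅐)*224 + 21/(-2 + 11*21) = (48/7)*224 + 21/(-2 + 231) = 1536 + 21/229 = 351765/229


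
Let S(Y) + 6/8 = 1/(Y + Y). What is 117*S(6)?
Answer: -78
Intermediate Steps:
S(Y) = -3/4 + 1/(2*Y) (S(Y) = -3/4 + 1/(Y + Y) = -3/4 + 1/(2*Y))
117*S(6) = 117*((1/4)*(2 - 3*6)/6) = 117*((1/4)*(1/6)*(2 - 18)) = 117*((1/4)*(1/6)*(-16)) = 117*(-2/3) = -78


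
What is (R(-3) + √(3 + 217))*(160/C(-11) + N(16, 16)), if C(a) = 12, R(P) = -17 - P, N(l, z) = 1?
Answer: -602/3 + 86*√55/3 ≈ 11.931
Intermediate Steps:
(R(-3) + √(3 + 217))*(160/C(-11) + N(16, 16)) = ((-17 - 1*(-3)) + √(3 + 217))*(160/12 + 1) = ((-17 + 3) + √220)*(160*(1/12) + 1) = (-14 + 2*√55)*(40/3 + 1) = (-14 + 2*√55)*(43/3) = -602/3 + 86*√55/3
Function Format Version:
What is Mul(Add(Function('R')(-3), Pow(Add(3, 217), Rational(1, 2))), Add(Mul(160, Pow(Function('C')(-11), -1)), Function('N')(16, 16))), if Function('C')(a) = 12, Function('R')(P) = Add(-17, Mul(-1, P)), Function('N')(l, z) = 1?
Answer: Add(Rational(-602, 3), Mul(Rational(86, 3), Pow(55, Rational(1, 2)))) ≈ 11.931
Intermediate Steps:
Mul(Add(Function('R')(-3), Pow(Add(3, 217), Rational(1, 2))), Add(Mul(160, Pow(Function('C')(-11), -1)), Function('N')(16, 16))) = Mul(Add(Add(-17, Mul(-1, -3)), Pow(Add(3, 217), Rational(1, 2))), Add(Mul(160, Pow(12, -1)), 1)) = Mul(Add(Add(-17, 3), Pow(220, Rational(1, 2))), Add(Mul(160, Rational(1, 12)), 1)) = Mul(Add(-14, Mul(2, Pow(55, Rational(1, 2)))), Add(Rational(40, 3), 1)) = Mul(Add(-14, Mul(2, Pow(55, Rational(1, 2)))), Rational(43, 3)) = Add(Rational(-602, 3), Mul(Rational(86, 3), Pow(55, Rational(1, 2))))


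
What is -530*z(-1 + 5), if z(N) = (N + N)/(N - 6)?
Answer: 2120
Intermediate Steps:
z(N) = 2*N/(-6 + N) (z(N) = (2*N)/(-6 + N) = 2*N/(-6 + N))
-530*z(-1 + 5) = -1060*(-1 + 5)/(-6 + (-1 + 5)) = -1060*4/(-6 + 4) = -1060*4/(-2) = -1060*4*(-1)/2 = -530*(-4) = 2120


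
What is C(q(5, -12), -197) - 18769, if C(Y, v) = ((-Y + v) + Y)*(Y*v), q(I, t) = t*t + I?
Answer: 5763772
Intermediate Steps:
q(I, t) = I + t² (q(I, t) = t² + I = I + t²)
C(Y, v) = Y*v² (C(Y, v) = ((v - Y) + Y)*(Y*v) = v*(Y*v) = Y*v²)
C(q(5, -12), -197) - 18769 = (5 + (-12)²)*(-197)² - 18769 = (5 + 144)*38809 - 18769 = 149*38809 - 18769 = 5782541 - 18769 = 5763772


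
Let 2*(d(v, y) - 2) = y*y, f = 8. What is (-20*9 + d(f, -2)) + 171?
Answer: -5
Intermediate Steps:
d(v, y) = 2 + y²/2 (d(v, y) = 2 + (y*y)/2 = 2 + y²/2)
(-20*9 + d(f, -2)) + 171 = (-20*9 + (2 + (½)*(-2)²)) + 171 = (-180 + (2 + (½)*4)) + 171 = (-180 + (2 + 2)) + 171 = (-180 + 4) + 171 = -176 + 171 = -5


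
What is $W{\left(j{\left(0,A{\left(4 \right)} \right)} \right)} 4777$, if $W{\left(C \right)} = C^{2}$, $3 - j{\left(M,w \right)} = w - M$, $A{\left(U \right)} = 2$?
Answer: $4777$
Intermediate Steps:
$j{\left(M,w \right)} = 3 + M - w$ ($j{\left(M,w \right)} = 3 - \left(w - M\right) = 3 + \left(M - w\right) = 3 + M - w$)
$W{\left(j{\left(0,A{\left(4 \right)} \right)} \right)} 4777 = \left(3 + 0 - 2\right)^{2} \cdot 4777 = 1^{2} \cdot 4777 = 1 \cdot 4777 = 4777$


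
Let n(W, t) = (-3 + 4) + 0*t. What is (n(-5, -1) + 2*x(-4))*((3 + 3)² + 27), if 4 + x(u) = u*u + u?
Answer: 1071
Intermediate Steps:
x(u) = -4 + u + u² (x(u) = -4 + (u*u + u) = -4 + (u² + u) = -4 + (u + u²) = -4 + u + u²)
n(W, t) = 1 (n(W, t) = 1 + 0 = 1)
(n(-5, -1) + 2*x(-4))*((3 + 3)² + 27) = (1 + 2*(-4 - 4 + (-4)²))*((3 + 3)² + 27) = (1 + 2*(-4 - 4 + 16))*(6² + 27) = (1 + 2*8)*(36 + 27) = (1 + 16)*63 = 17*63 = 1071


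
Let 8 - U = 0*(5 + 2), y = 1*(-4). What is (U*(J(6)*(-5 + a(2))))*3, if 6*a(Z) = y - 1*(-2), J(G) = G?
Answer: -768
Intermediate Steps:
y = -4
a(Z) = -⅓ (a(Z) = (-4 - 1*(-2))/6 = (-4 + 2)/6 = (⅙)*(-2) = -⅓)
U = 8 (U = 8 - 0*(5 + 2) = 8 - 0*7 = 8 - 1*0 = 8 + 0 = 8)
(U*(J(6)*(-5 + a(2))))*3 = (8*(6*(-5 - ⅓)))*3 = (8*(6*(-16/3)))*3 = (8*(-32))*3 = -256*3 = -768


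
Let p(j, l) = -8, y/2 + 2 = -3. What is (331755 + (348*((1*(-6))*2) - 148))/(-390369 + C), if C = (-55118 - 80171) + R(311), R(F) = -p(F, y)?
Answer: -327431/525650 ≈ -0.62291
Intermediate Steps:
y = -10 (y = -4 + 2*(-3) = -4 - 6 = -10)
R(F) = 8 (R(F) = -1*(-8) = 8)
C = -135281 (C = (-55118 - 80171) + 8 = -135289 + 8 = -135281)
(331755 + (348*((1*(-6))*2) - 148))/(-390369 + C) = (331755 + (348*((1*(-6))*2) - 148))/(-390369 - 135281) = (331755 + (348*(-6*2) - 148))/(-525650) = (331755 + (348*(-12) - 148))*(-1/525650) = (331755 + (-4176 - 148))*(-1/525650) = (331755 - 4324)*(-1/525650) = 327431*(-1/525650) = -327431/525650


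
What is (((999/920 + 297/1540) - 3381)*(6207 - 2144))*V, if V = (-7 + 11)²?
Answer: -35373136206/161 ≈ -2.1971e+8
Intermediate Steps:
V = 16 (V = 4² = 16)
(((999/920 + 297/1540) - 3381)*(6207 - 2144))*V = (((999/920 + 297/1540) - 3381)*(6207 - 2144))*16 = (((999*(1/920) + 297*(1/1540)) - 3381)*4063)*16 = (((999/920 + 27/140) - 3381)*4063)*16 = ((1647/1288 - 3381)*4063)*16 = -4353081/1288*4063*16 = -17686568103/1288*16 = -35373136206/161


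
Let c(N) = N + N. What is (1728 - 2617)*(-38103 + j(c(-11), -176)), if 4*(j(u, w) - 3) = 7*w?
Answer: 34144712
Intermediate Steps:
c(N) = 2*N
j(u, w) = 3 + 7*w/4 (j(u, w) = 3 + (7*w)/4 = 3 + 7*w/4)
(1728 - 2617)*(-38103 + j(c(-11), -176)) = (1728 - 2617)*(-38103 + (3 + (7/4)*(-176))) = -889*(-38103 + (3 - 308)) = -889*(-38103 - 305) = -889*(-38408) = 34144712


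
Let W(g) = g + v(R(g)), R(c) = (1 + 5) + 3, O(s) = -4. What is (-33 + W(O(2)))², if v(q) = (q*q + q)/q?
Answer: 729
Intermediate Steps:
R(c) = 9 (R(c) = 6 + 3 = 9)
v(q) = (q + q²)/q (v(q) = (q² + q)/q = (q + q²)/q)
W(g) = 10 + g (W(g) = g + (1 + 9) = g + 10 = 10 + g)
(-33 + W(O(2)))² = (-33 + (10 - 4))² = (-33 + 6)² = (-27)² = 729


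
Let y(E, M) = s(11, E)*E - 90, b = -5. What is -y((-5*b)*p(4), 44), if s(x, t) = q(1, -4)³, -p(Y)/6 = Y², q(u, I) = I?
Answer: -153510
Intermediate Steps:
p(Y) = -6*Y²
s(x, t) = -64 (s(x, t) = (-4)³ = -64)
y(E, M) = -90 - 64*E (y(E, M) = -64*E - 90 = -90 - 64*E)
-y((-5*b)*p(4), 44) = -(-90 - 64*(-5*(-5))*(-6*4²)) = -(-90 - 1600*(-6*16)) = -(-90 - 1600*(-96)) = -(-90 - 64*(-2400)) = -(-90 + 153600) = -1*153510 = -153510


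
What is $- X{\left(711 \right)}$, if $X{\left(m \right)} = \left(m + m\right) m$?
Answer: $-1011042$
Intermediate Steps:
$X{\left(m \right)} = 2 m^{2}$ ($X{\left(m \right)} = 2 m m = 2 m^{2}$)
$- X{\left(711 \right)} = - 2 \cdot 711^{2} = - 2 \cdot 505521 = \left(-1\right) 1011042 = -1011042$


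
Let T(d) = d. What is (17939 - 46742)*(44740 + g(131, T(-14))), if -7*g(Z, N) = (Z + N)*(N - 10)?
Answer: -9101402364/7 ≈ -1.3002e+9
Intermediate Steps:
g(Z, N) = -(-10 + N)*(N + Z)/7 (g(Z, N) = -(Z + N)*(N - 10)/7 = -(N + Z)*(-10 + N)/7 = -(-10 + N)*(N + Z)/7)
(17939 - 46742)*(44740 + g(131, T(-14))) = (17939 - 46742)*(44740 + (-⅐*(-14)² + (10/7)*(-14) + (10/7)*131 - ⅐*(-14)*131)) = -28803*(44740 + (-⅐*196 - 20 + 1310/7 + 262)) = -28803*(44740 + (-28 - 20 + 1310/7 + 262)) = -28803*(44740 + 2808/7) = -28803*315988/7 = -9101402364/7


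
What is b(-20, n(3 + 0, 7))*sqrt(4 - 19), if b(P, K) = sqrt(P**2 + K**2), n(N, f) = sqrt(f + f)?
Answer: 3*I*sqrt(690) ≈ 78.804*I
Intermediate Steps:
n(N, f) = sqrt(2)*sqrt(f) (n(N, f) = sqrt(2*f) = sqrt(2)*sqrt(f))
b(P, K) = sqrt(K**2 + P**2)
b(-20, n(3 + 0, 7))*sqrt(4 - 19) = sqrt((sqrt(2)*sqrt(7))**2 + (-20)**2)*sqrt(4 - 19) = sqrt((sqrt(14))**2 + 400)*sqrt(-15) = sqrt(14 + 400)*(I*sqrt(15)) = sqrt(414)*(I*sqrt(15)) = (3*sqrt(46))*(I*sqrt(15)) = 3*I*sqrt(690)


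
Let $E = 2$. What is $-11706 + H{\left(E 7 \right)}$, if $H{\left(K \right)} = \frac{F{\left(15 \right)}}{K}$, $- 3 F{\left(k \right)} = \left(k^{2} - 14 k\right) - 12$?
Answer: $- \frac{163885}{14} \approx -11706.0$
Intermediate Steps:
$F{\left(k \right)} = 4 - \frac{k^{2}}{3} + \frac{14 k}{3}$ ($F{\left(k \right)} = - \frac{\left(k^{2} - 14 k\right) - 12}{3} = - \frac{-12 + k^{2} - 14 k}{3} = 4 - \frac{k^{2}}{3} + \frac{14 k}{3}$)
$H{\left(K \right)} = - \frac{1}{K}$ ($H{\left(K \right)} = \frac{4 - \frac{15^{2}}{3} + \frac{14}{3} \cdot 15}{K} = \frac{4 - 75 + 70}{K} = - \frac{1}{K}$)
$-11706 + H{\left(E 7 \right)} = -11706 - \frac{1}{2 \cdot 7} = -11706 - \frac{1}{14} = - \frac{163885}{14}$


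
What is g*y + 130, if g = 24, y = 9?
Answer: 346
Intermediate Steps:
g*y + 130 = 24*9 + 130 = 216 + 130 = 346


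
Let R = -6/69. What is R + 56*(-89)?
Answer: -114634/23 ≈ -4984.1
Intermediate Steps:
R = -2/23 (R = -6*1/69 = -2/23 ≈ -0.086957)
R + 56*(-89) = -2/23 + 56*(-89) = -2/23 - 4984 = -114634/23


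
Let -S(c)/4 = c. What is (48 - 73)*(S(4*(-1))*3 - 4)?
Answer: -1100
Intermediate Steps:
S(c) = -4*c
(48 - 73)*(S(4*(-1))*3 - 4) = (48 - 73)*(-16*(-1)*3 - 4) = -25*(-4*(-4)*3 - 4) = -25*(16*3 - 4) = -25*(48 - 4) = -25*44 = -1100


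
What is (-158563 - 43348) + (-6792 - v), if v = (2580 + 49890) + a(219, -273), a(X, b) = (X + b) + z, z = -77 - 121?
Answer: -260921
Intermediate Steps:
z = -198
a(X, b) = -198 + X + b (a(X, b) = (X + b) - 198 = -198 + X + b)
v = 52218 (v = (2580 + 49890) + (-198 + 219 - 273) = 52470 - 252 = 52218)
(-158563 - 43348) + (-6792 - v) = (-158563 - 43348) + (-6792 - 1*52218) = -201911 + (-6792 - 52218) = -201911 - 59010 = -260921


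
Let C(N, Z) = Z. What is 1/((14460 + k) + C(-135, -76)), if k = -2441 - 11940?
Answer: 1/3 ≈ 0.33333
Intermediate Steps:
k = -14381
1/((14460 + k) + C(-135, -76)) = 1/((14460 - 14381) - 76) = 1/(79 - 76) = 1/3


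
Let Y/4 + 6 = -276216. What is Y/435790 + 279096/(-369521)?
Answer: -264953282244/80516778295 ≈ -3.2907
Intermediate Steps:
Y = -1104888 (Y = -24 + 4*(-276216) = -24 - 1104864 = -1104888)
Y/435790 + 279096/(-369521) = -1104888/435790 + 279096/(-369521) = -1104888*1/435790 + 279096*(-1/369521) = -552444/217895 - 279096/369521 = -264953282244/80516778295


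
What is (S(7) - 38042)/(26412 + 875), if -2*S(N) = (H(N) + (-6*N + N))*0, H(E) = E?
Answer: -38042/27287 ≈ -1.3941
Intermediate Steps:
S(N) = 0 (S(N) = -(N + (-6*N + N))*0/2 = -(N - 5*N)*0/2 = -(-4*N)*0/2 = -1/2*0 = 0)
(S(7) - 38042)/(26412 + 875) = (0 - 38042)/(26412 + 875) = -38042/27287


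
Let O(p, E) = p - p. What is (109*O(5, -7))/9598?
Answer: 0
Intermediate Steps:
O(p, E) = 0
(109*O(5, -7))/9598 = (109*0)/9598 = 0*(1/9598) = 0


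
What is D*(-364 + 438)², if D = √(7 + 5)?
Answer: 10952*√3 ≈ 18969.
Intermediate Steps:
D = 2*√3 (D = √12 = 2*√3 ≈ 3.4641)
D*(-364 + 438)² = (2*√3)*(-364 + 438)² = (2*√3)*74² = (2*√3)*5476 = 10952*√3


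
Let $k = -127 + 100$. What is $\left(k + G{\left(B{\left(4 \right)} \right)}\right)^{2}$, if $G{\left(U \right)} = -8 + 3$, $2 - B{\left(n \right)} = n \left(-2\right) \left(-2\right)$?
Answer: $1024$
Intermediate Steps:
$B{\left(n \right)} = 2 - 4 n$ ($B{\left(n \right)} = 2 - n \left(-2\right) \left(-2\right) = 2 - - 2 n \left(-2\right) = 2 - 4 n$)
$G{\left(U \right)} = -5$
$k = -27$
$\left(k + G{\left(B{\left(4 \right)} \right)}\right)^{2} = \left(-27 - 5\right)^{2} = \left(-32\right)^{2} = 1024$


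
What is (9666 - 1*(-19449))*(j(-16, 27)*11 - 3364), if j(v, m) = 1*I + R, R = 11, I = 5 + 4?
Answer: -91537560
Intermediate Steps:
I = 9
j(v, m) = 20 (j(v, m) = 1*9 + 11 = 9 + 11 = 20)
(9666 - 1*(-19449))*(j(-16, 27)*11 - 3364) = (9666 - 1*(-19449))*(20*11 - 3364) = (9666 + 19449)*(220 - 3364) = 29115*(-3144) = -91537560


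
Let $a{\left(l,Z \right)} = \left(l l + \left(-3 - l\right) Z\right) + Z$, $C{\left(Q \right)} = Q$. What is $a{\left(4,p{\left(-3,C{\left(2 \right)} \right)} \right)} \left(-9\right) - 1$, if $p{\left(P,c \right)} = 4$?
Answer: $71$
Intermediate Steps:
$a{\left(l,Z \right)} = Z + l^{2} + Z \left(-3 - l\right)$ ($a{\left(l,Z \right)} = \left(l^{2} + Z \left(-3 - l\right)\right) + Z = Z + l^{2} + Z \left(-3 - l\right)$)
$a{\left(4,p{\left(-3,C{\left(2 \right)} \right)} \right)} \left(-9\right) - 1 = \left(4^{2} - 8 - 4 \cdot 4\right) \left(-9\right) - 1 = \left(16 - 8 - 16\right) \left(-9\right) - 1 = \left(-8\right) \left(-9\right) - 1 = 72 - 1 = 71$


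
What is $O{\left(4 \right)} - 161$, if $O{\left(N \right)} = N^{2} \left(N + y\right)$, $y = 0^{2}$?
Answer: $-97$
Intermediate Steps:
$y = 0$
$O{\left(N \right)} = N^{3}$ ($O{\left(N \right)} = N^{2} \left(N + 0\right) = N^{2} N = N^{3}$)
$O{\left(4 \right)} - 161 = 4^{3} - 161 = 64 - 161 = -97$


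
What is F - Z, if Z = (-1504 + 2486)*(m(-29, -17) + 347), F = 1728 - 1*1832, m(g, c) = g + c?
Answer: -295686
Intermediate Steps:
m(g, c) = c + g
F = -104 (F = 1728 - 1832 = -104)
Z = 295582 (Z = (-1504 + 2486)*((-17 - 29) + 347) = 982*(-46 + 347) = 982*301 = 295582)
F - Z = -104 - 1*295582 = -104 - 295582 = -295686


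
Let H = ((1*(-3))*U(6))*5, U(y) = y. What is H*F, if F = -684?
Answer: 61560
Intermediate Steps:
H = -90 (H = ((1*(-3))*6)*5 = -3*6*5 = -18*5 = -90)
H*F = -90*(-684) = 61560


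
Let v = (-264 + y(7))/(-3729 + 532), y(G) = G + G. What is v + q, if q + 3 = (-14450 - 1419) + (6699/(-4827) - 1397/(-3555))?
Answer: -290265233430104/18286824015 ≈ -15873.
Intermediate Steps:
y(G) = 2*G
v = 250/3197 (v = (-264 + 2*7)/(-3729 + 532) = (-264 + 14)/(-3197) = -250*(-1/3197) = 250/3197 ≈ 0.078198)
q = -90793451182/5719995 (q = -3 + ((-14450 - 1419) + (6699/(-4827) - 1397/(-3555))) = -3 + (-15869 + (6699*(-1/4827) - 1397*(-1/3555))) = -3 + (-15869 + (-2233/1609 + 1397/3555)) = -3 + (-15869 - 5690542/5719995) = -3 - 90776291197/5719995 = -90793451182/5719995 ≈ -15873.)
v + q = 250/3197 - 90793451182/5719995 = -290265233430104/18286824015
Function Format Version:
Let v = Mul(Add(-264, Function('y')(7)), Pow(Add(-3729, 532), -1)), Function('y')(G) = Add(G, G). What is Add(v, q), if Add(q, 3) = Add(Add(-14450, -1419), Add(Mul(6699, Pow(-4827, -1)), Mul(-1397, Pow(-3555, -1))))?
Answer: Rational(-290265233430104, 18286824015) ≈ -15873.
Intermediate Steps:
Function('y')(G) = Mul(2, G)
v = Rational(250, 3197) (v = Mul(Add(-264, Mul(2, 7)), Pow(Add(-3729, 532), -1)) = Mul(Add(-264, 14), Pow(-3197, -1)) = Mul(-250, Rational(-1, 3197)) = Rational(250, 3197) ≈ 0.078198)
q = Rational(-90793451182, 5719995) (q = Add(-3, Add(Add(-14450, -1419), Add(Mul(6699, Pow(-4827, -1)), Mul(-1397, Pow(-3555, -1))))) = Add(-3, Add(-15869, Add(Mul(6699, Rational(-1, 4827)), Mul(-1397, Rational(-1, 3555))))) = Add(-3, Add(-15869, Add(Rational(-2233, 1609), Rational(1397, 3555)))) = Add(-3, Add(-15869, Rational(-5690542, 5719995))) = Add(-3, Rational(-90776291197, 5719995)) = Rational(-90793451182, 5719995) ≈ -15873.)
Add(v, q) = Add(Rational(250, 3197), Rational(-90793451182, 5719995)) = Rational(-290265233430104, 18286824015)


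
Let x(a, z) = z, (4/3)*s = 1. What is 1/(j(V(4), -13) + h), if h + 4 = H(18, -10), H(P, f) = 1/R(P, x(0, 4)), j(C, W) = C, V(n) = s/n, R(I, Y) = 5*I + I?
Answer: -432/1643 ≈ -0.26293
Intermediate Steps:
s = 3/4 (s = (3/4)*1 = 3/4 ≈ 0.75000)
R(I, Y) = 6*I
V(n) = 3/(4*n)
H(P, f) = 1/(6*P)
h = -431/108 (h = -4 + (1/6)/18 = -4 + (1/6)*(1/18) = -4 + 1/108 = -431/108 ≈ -3.9907)
1/(j(V(4), -13) + h) = 1/((3/4)/4 - 431/108) = 1/((3/4)*(1/4) - 431/108) = 1/(3/16 - 431/108) = 1/(-1643/432) = -432/1643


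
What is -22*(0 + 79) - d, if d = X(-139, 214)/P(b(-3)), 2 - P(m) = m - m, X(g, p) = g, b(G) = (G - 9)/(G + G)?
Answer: -3337/2 ≈ -1668.5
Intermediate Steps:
b(G) = (-9 + G)/(2*G) (b(G) = (-9 + G)/((2*G)) = (-9 + G)*(1/(2*G)) = (-9 + G)/(2*G))
P(m) = 2 (P(m) = 2 - (m - m) = 2 - 1*0 = 2 + 0 = 2)
d = -139/2 ≈ -69.500
-22*(0 + 79) - d = -22*(0 + 79) - 1*(-139/2) = -22*79 + 139/2 = -1738 + 139/2 = -3337/2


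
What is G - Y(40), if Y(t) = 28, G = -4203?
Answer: -4231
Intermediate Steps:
G - Y(40) = -4203 - 1*28 = -4203 - 28 = -4231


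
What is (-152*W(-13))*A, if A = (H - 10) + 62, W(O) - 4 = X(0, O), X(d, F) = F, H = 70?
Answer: 166896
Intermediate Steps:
W(O) = 4 + O
A = 122 (A = (70 - 10) + 62 = 60 + 62 = 122)
(-152*W(-13))*A = -152*(4 - 13)*122 = -152*(-9)*122 = 1368*122 = 166896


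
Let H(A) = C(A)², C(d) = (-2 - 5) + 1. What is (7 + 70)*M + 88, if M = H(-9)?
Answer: 2860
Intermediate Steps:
C(d) = -6 (C(d) = -7 + 1 = -6)
H(A) = 36 (H(A) = (-6)² = 36)
M = 36
(7 + 70)*M + 88 = (7 + 70)*36 + 88 = 77*36 + 88 = 2772 + 88 = 2860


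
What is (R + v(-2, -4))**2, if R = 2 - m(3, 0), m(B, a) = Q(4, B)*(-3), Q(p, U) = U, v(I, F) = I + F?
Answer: 25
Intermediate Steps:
v(I, F) = F + I
m(B, a) = -3*B (m(B, a) = B*(-3) = -3*B)
R = 11 (R = 2 - (-3)*3 = 2 - 1*(-9) = 2 + 9 = 11)
(R + v(-2, -4))**2 = (11 + (-4 - 2))**2 = (11 - 6)**2 = 5**2 = 25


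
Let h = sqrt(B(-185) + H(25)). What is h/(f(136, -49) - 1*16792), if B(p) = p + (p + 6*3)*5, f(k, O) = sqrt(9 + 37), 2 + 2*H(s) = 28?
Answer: -8396*I*sqrt(1007)/140985609 - I*sqrt(46322)/281971218 ≈ -0.0018905*I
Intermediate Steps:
H(s) = 13 (H(s) = -1 + (1/2)*28 = -1 + 14 = 13)
f(k, O) = sqrt(46)
B(p) = 90 + 6*p (B(p) = p + (p + 18)*5 = p + (18 + p)*5 = p + (90 + 5*p) = 90 + 6*p)
h = I*sqrt(1007) (h = sqrt((90 + 6*(-185)) + 13) = sqrt((90 - 1110) + 13) = sqrt(-1020 + 13) = sqrt(-1007) = I*sqrt(1007) ≈ 31.733*I)
h/(f(136, -49) - 1*16792) = (I*sqrt(1007))/(sqrt(46) - 1*16792) = (I*sqrt(1007))/(sqrt(46) - 16792) = (I*sqrt(1007))/(-16792 + sqrt(46)) = I*sqrt(1007)/(-16792 + sqrt(46))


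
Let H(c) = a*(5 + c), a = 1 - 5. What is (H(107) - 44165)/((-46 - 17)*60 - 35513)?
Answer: 44613/39293 ≈ 1.1354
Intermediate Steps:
a = -4
H(c) = -20 - 4*c (H(c) = -4*(5 + c) = -20 - 4*c)
(H(107) - 44165)/((-46 - 17)*60 - 35513) = ((-20 - 4*107) - 44165)/((-46 - 17)*60 - 35513) = ((-20 - 428) - 44165)/(-63*60 - 35513) = (-448 - 44165)/(-3780 - 35513) = -44613/(-39293) = -44613*(-1/39293) = 44613/39293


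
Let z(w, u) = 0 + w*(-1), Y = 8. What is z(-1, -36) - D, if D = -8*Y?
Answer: 65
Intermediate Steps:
z(w, u) = -w (z(w, u) = 0 - w = -w)
D = -64 (D = -8*8 = -64)
z(-1, -36) - D = -1*(-1) - 1*(-64) = 1 + 64 = 65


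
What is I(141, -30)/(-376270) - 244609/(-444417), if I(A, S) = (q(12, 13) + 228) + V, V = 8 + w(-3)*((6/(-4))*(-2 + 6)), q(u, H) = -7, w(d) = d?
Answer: 91929257431/167220784590 ≈ 0.54975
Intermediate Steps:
V = 26 (V = 8 - 3*6/(-4)*(-2 + 6) = 8 - 3*6*(-1/4)*4 = 8 - (-9)*4/2 = 8 - 3*(-6) = 8 + 18 = 26)
I(A, S) = 247 (I(A, S) = (-7 + 228) + 26 = 221 + 26 = 247)
I(141, -30)/(-376270) - 244609/(-444417) = 247/(-376270) - 244609/(-444417) = 247*(-1/376270) - 244609*(-1/444417) = -247/376270 + 244609/444417 = 91929257431/167220784590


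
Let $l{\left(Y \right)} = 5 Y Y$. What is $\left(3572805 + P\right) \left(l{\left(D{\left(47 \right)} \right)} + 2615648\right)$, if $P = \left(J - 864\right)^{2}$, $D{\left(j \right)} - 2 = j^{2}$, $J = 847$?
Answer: $96681681444782$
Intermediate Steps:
$D{\left(j \right)} = 2 + j^{2}$
$l{\left(Y \right)} = 5 Y^{2}$
$P = 289$ ($P = \left(847 - 864\right)^{2} = \left(-17\right)^{2} = 289$)
$\left(3572805 + P\right) \left(l{\left(D{\left(47 \right)} \right)} + 2615648\right) = \left(3572805 + 289\right) \left(5 \left(2 + 47^{2}\right)^{2} + 2615648\right) = 3573094 \left(5 \left(2 + 2209\right)^{2} + 2615648\right) = 3573094 \left(5 \cdot 2211^{2} + 2615648\right) = 3573094 \left(5 \cdot 4888521 + 2615648\right) = 3573094 \left(24442605 + 2615648\right) = 3573094 \cdot 27058253 = 96681681444782$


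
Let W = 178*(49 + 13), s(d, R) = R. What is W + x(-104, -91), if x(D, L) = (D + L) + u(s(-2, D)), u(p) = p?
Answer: 10737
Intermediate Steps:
x(D, L) = L + 2*D (x(D, L) = (D + L) + D = L + 2*D)
W = 11036 (W = 178*62 = 11036)
W + x(-104, -91) = 11036 + (-91 + 2*(-104)) = 11036 + (-91 - 208) = 11036 - 299 = 10737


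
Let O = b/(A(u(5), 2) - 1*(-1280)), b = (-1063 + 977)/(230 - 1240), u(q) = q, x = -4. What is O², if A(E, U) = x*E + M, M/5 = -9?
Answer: 1849/376474280625 ≈ 4.9114e-9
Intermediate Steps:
M = -45 (M = 5*(-9) = -45)
A(E, U) = -45 - 4*E (A(E, U) = -4*E - 45 = -45 - 4*E)
b = 43/505 (b = -86/(-1010) = -86*(-1/1010) = 43/505 ≈ 0.085149)
O = 43/613575 (O = 43/(505*((-45 - 4*5) - 1*(-1280))) = 43/(505*((-45 - 20) + 1280)) = 43/(505*(-65 + 1280)) = (43/505)/1215 = (43/505)*(1/1215) = 43/613575 ≈ 7.0081e-5)
O² = (43/613575)² = 1849/376474280625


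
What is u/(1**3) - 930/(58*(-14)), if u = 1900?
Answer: 771865/406 ≈ 1901.1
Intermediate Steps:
u/(1**3) - 930/(58*(-14)) = 1900/(1**3) - 930/(58*(-14)) = 1900/1 - 930/(-812) = 1900*1 - 930*(-1/812) = 1900 + 465/406 = 771865/406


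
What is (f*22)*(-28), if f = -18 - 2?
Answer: 12320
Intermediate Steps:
f = -20
(f*22)*(-28) = -20*22*(-28) = -440*(-28) = 12320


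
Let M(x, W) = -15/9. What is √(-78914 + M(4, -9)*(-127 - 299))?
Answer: 14*I*√399 ≈ 279.65*I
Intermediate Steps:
M(x, W) = -5/3 (M(x, W) = -15*⅑ = -5/3)
√(-78914 + M(4, -9)*(-127 - 299)) = √(-78914 - 5*(-127 - 299)/3) = √(-78914 - 5/3*(-426)) = √(-78914 + 710) = √(-78204) = 14*I*√399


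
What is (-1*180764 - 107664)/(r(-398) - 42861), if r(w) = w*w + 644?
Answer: -288428/116187 ≈ -2.4824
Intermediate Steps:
r(w) = 644 + w² (r(w) = w² + 644 = 644 + w²)
(-1*180764 - 107664)/(r(-398) - 42861) = (-1*180764 - 107664)/((644 + (-398)²) - 42861) = (-180764 - 107664)/((644 + 158404) - 42861) = -288428/(159048 - 42861) = -288428/116187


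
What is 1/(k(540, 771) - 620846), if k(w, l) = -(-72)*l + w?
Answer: -1/564794 ≈ -1.7706e-6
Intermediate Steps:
k(w, l) = w + 72*l (k(w, l) = 72*l + w = w + 72*l)
1/(k(540, 771) - 620846) = 1/((540 + 72*771) - 620846) = 1/((540 + 55512) - 620846) = 1/(56052 - 620846) = 1/(-564794) = -1/564794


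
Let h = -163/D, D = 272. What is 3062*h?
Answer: -249553/136 ≈ -1834.9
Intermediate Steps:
h = -163/272 ≈ -0.59927
3062*h = 3062*(-163/272) = -249553/136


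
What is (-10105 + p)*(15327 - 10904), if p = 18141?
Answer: 35543228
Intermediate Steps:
(-10105 + p)*(15327 - 10904) = (-10105 + 18141)*(15327 - 10904) = 8036*4423 = 35543228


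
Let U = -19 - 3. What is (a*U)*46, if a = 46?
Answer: -46552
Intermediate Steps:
U = -22
(a*U)*46 = (46*(-22))*46 = -1012*46 = -46552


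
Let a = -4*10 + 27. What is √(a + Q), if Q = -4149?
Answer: I*√4162 ≈ 64.514*I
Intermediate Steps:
a = -13 (a = -40 + 27 = -13)
√(a + Q) = √(-13 - 4149) = √(-4162) = I*√4162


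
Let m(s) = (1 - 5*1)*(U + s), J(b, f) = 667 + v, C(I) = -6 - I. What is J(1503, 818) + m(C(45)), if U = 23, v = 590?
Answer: 1369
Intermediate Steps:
J(b, f) = 1257 (J(b, f) = 667 + 590 = 1257)
m(s) = -92 - 4*s (m(s) = (1 - 5*1)*(23 + s) = (1 - 5)*(23 + s) = -4*(23 + s) = -92 - 4*s)
J(1503, 818) + m(C(45)) = 1257 + (-92 - 4*(-6 - 1*45)) = 1257 + (-92 - 4*(-6 - 45)) = 1257 + (-92 - 4*(-51)) = 1257 + (-92 + 204) = 1257 + 112 = 1369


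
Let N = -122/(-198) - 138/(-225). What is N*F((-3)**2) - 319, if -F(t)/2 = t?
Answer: -93811/275 ≈ -341.13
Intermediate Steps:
F(t) = -2*t
N = 3043/2475 (N = -122*(-1/198) - 138*(-1/225) = 61/99 + 46/75 = 3043/2475 ≈ 1.2295)
N*F((-3)**2) - 319 = 3043*(-2*(-3)**2)/2475 - 319 = 3043*(-2*9)/2475 - 319 = (3043/2475)*(-18) - 319 = -6086/275 - 319 = -93811/275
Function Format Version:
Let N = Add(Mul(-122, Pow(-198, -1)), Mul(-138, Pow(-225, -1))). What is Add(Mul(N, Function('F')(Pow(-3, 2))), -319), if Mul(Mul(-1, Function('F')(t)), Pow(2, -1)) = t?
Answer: Rational(-93811, 275) ≈ -341.13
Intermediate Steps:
Function('F')(t) = Mul(-2, t)
N = Rational(3043, 2475) (N = Add(Mul(-122, Rational(-1, 198)), Mul(-138, Rational(-1, 225))) = Add(Rational(61, 99), Rational(46, 75)) = Rational(3043, 2475) ≈ 1.2295)
Add(Mul(N, Function('F')(Pow(-3, 2))), -319) = Add(Mul(Rational(3043, 2475), Mul(-2, Pow(-3, 2))), -319) = Add(Mul(Rational(3043, 2475), Mul(-2, 9)), -319) = Add(Mul(Rational(3043, 2475), -18), -319) = Add(Rational(-6086, 275), -319) = Rational(-93811, 275)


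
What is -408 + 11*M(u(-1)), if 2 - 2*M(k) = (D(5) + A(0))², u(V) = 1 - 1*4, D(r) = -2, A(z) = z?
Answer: -419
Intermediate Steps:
u(V) = -3 (u(V) = 1 - 4 = -3)
M(k) = -1 (M(k) = 1 - (-2 + 0)²/2 = 1 - ½*(-2)² = 1 - ½*4 = 1 - 2 = -1)
-408 + 11*M(u(-1)) = -408 + 11*(-1) = -408 - 11 = -419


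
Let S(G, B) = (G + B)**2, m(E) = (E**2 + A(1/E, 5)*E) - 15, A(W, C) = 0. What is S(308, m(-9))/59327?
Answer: 139876/59327 ≈ 2.3577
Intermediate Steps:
m(E) = -15 + E**2 (m(E) = (E**2 + 0*E) - 15 = (E**2 + 0) - 15 = E**2 - 15 = -15 + E**2)
S(G, B) = (B + G)**2
S(308, m(-9))/59327 = ((-15 + (-9)**2) + 308)**2/59327 = ((-15 + 81) + 308)**2*(1/59327) = (66 + 308)**2*(1/59327) = 374**2*(1/59327) = 139876*(1/59327) = 139876/59327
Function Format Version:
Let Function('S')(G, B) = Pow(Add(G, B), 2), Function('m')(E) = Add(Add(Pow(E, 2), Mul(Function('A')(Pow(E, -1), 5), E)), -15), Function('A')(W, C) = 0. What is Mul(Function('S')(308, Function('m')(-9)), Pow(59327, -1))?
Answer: Rational(139876, 59327) ≈ 2.3577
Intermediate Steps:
Function('m')(E) = Add(-15, Pow(E, 2)) (Function('m')(E) = Add(Add(Pow(E, 2), Mul(0, E)), -15) = Add(Add(Pow(E, 2), 0), -15) = Add(Pow(E, 2), -15) = Add(-15, Pow(E, 2)))
Function('S')(G, B) = Pow(Add(B, G), 2)
Mul(Function('S')(308, Function('m')(-9)), Pow(59327, -1)) = Mul(Pow(Add(Add(-15, Pow(-9, 2)), 308), 2), Pow(59327, -1)) = Mul(Pow(Add(Add(-15, 81), 308), 2), Rational(1, 59327)) = Mul(Pow(Add(66, 308), 2), Rational(1, 59327)) = Mul(Pow(374, 2), Rational(1, 59327)) = Mul(139876, Rational(1, 59327)) = Rational(139876, 59327)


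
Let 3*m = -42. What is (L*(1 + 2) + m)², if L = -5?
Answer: 841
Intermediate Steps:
m = -14 (m = (⅓)*(-42) = -14)
(L*(1 + 2) + m)² = (-5*(1 + 2) - 14)² = (-5*3 - 14)² = (-15 - 14)² = (-29)² = 841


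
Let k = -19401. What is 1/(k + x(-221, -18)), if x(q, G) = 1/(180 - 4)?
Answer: -176/3414575 ≈ -5.1544e-5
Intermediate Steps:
x(q, G) = 1/176
1/(k + x(-221, -18)) = 1/(-19401 + 1/176) = 1/(-3414575/176) = -176/3414575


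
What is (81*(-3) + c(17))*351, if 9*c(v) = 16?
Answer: -84669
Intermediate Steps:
c(v) = 16/9 (c(v) = (⅑)*16 = 16/9)
(81*(-3) + c(17))*351 = (81*(-3) + 16/9)*351 = (-243 + 16/9)*351 = -2171/9*351 = -84669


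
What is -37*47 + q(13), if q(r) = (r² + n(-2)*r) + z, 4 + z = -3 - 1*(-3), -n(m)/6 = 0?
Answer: -1574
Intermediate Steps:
n(m) = 0 (n(m) = -6*0 = 0)
z = -4 (z = -4 + (-3 - 1*(-3)) = -4 + (-3 + 3) = -4 + 0 = -4)
q(r) = -4 + r² (q(r) = (r² + 0*r) - 4 = (r² + 0) - 4 = r² - 4 = -4 + r²)
-37*47 + q(13) = -37*47 + (-4 + 13²) = -1739 + (-4 + 169) = -1739 + 165 = -1574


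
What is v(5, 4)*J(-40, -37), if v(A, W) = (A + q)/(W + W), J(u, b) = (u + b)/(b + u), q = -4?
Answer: ⅛ ≈ 0.12500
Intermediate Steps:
J(u, b) = 1 (J(u, b) = (b + u)/(b + u) = 1)
v(A, W) = (-4 + A)/(2*W) (v(A, W) = (A - 4)/(W + W) = (-4 + A)/((2*W)) = (-4 + A)*(1/(2*W)) = (-4 + A)/(2*W))
v(5, 4)*J(-40, -37) = ((½)*(-4 + 5)/4)*1 = ((½)*(¼)*1)*1 = (⅛)*1 = ⅛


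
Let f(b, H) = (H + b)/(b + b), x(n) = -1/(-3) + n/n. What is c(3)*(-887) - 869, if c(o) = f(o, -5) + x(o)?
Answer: -1756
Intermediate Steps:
x(n) = 4/3 (x(n) = -1*(-⅓) + 1 = ⅓ + 1 = 4/3)
f(b, H) = (H + b)/(2*b) (f(b, H) = (H + b)/((2*b)) = (H + b)*(1/(2*b)) = (H + b)/(2*b))
c(o) = 4/3 + (-5 + o)/(2*o) (c(o) = (-5 + o)/(2*o) + 4/3 = 4/3 + (-5 + o)/(2*o))
c(3)*(-887) - 869 = ((⅙)*(-15 + 11*3)/3)*(-887) - 869 = ((⅙)*(⅓)*(-15 + 33))*(-887) - 869 = ((⅙)*(⅓)*18)*(-887) - 869 = 1*(-887) - 869 = -887 - 869 = -1756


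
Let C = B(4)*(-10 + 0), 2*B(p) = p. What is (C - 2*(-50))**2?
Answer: 6400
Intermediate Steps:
B(p) = p/2
C = -20 (C = ((1/2)*4)*(-10 + 0) = 2*(-10) = -20)
(C - 2*(-50))**2 = (-20 - 2*(-50))**2 = (-20 + 100)**2 = 80**2 = 6400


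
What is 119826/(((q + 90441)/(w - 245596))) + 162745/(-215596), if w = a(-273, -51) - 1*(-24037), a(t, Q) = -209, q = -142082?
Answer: 5729147503936783/11133593036 ≈ 5.1458e+5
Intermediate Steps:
w = 23828 (w = -209 - 1*(-24037) = -209 + 24037 = 23828)
119826/(((q + 90441)/(w - 245596))) + 162745/(-215596) = 119826/(((-142082 + 90441)/(23828 - 245596))) + 162745/(-215596) = 119826/((-51641/(-221768))) + 162745*(-1/215596) = 119826/((-51641*(-1/221768))) - 162745/215596 = 119826/(51641/221768) - 162745/215596 = 119826*(221768/51641) - 162745/215596 = 26573572368/51641 - 162745/215596 = 5729147503936783/11133593036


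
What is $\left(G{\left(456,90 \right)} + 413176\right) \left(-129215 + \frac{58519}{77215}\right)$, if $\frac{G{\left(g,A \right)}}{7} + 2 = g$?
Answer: $- \frac{4154079482003924}{77215} \approx -5.3799 \cdot 10^{10}$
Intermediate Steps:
$G{\left(g,A \right)} = -14 + 7 g$
$\left(G{\left(456,90 \right)} + 413176\right) \left(-129215 + \frac{58519}{77215}\right) = \left(\left(-14 + 7 \cdot 456\right) + 413176\right) \left(-129215 + \frac{58519}{77215}\right) = \left(\left(-14 + 3192\right) + 413176\right) \left(-129215 + 58519 \cdot \frac{1}{77215}\right) = \left(3178 + 413176\right) \left(-129215 + \frac{58519}{77215}\right) = 416354 \left(- \frac{9977277706}{77215}\right) = - \frac{4154079482003924}{77215}$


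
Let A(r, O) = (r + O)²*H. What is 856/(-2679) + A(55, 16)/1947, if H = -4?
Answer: -6187332/579557 ≈ -10.676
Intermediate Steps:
A(r, O) = -4*(O + r)² (A(r, O) = (r + O)²*(-4) = (O + r)²*(-4) = -4*(O + r)²)
856/(-2679) + A(55, 16)/1947 = 856/(-2679) - 4*(16 + 55)²/1947 = 856*(-1/2679) - 4*71²*(1/1947) = -856/2679 - 4*5041*(1/1947) = -856/2679 - 20164*1/1947 = -856/2679 - 20164/1947 = -6187332/579557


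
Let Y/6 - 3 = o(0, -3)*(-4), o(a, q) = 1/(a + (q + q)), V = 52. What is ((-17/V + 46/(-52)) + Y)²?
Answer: 1168561/2704 ≈ 432.16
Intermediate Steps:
o(a, q) = 1/(a + 2*q)
Y = 22 (Y = 18 + 6*(-4/(0 + 2*(-3))) = 18 + 6*(-4/(0 - 6)) = 18 + 6*(-4/(-6)) = 18 + 6*(-⅙*(-4)) = 18 + 6*(⅔) = 18 + 4 = 22)
((-17/V + 46/(-52)) + Y)² = ((-17/52 + 46/(-52)) + 22)² = ((-17*1/52 + 46*(-1/52)) + 22)² = ((-17/52 - 23/26) + 22)² = (-63/52 + 22)² = (1081/52)² = 1168561/2704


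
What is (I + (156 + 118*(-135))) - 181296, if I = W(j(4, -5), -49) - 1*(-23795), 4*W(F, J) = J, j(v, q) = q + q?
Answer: -693149/4 ≈ -1.7329e+5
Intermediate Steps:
j(v, q) = 2*q
W(F, J) = J/4
I = 95131/4 (I = (1/4)*(-49) - 1*(-23795) = -49/4 + 23795 = 95131/4 ≈ 23783.)
(I + (156 + 118*(-135))) - 181296 = (95131/4 + (156 + 118*(-135))) - 181296 = (95131/4 + (156 - 15930)) - 181296 = (95131/4 - 15774) - 181296 = 32035/4 - 181296 = -693149/4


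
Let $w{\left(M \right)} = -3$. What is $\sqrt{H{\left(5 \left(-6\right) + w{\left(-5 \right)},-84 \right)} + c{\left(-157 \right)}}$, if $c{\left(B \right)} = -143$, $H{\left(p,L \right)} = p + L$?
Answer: $2 i \sqrt{65} \approx 16.125 i$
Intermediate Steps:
$H{\left(p,L \right)} = L + p$
$\sqrt{H{\left(5 \left(-6\right) + w{\left(-5 \right)},-84 \right)} + c{\left(-157 \right)}} = \sqrt{\left(-84 + \left(5 \left(-6\right) - 3\right)\right) - 143} = \sqrt{\left(-84 - 33\right) - 143} = \sqrt{-117 - 143} = \sqrt{-260} = 2 i \sqrt{65}$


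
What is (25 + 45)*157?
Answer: 10990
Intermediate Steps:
(25 + 45)*157 = 70*157 = 10990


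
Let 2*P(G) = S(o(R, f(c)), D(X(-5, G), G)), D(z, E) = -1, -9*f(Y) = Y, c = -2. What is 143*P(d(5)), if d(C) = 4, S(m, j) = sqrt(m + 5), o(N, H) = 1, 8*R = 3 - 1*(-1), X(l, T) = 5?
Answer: 143*sqrt(6)/2 ≈ 175.14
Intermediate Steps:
f(Y) = -Y/9
R = 1/2 (R = (3 - 1*(-1))/8 = (3 + 1)/8 = (1/8)*4 = 1/2 ≈ 0.50000)
S(m, j) = sqrt(5 + m)
P(G) = sqrt(6)/2 (P(G) = sqrt(5 + 1)/2 = sqrt(6)/2)
143*P(d(5)) = 143*(sqrt(6)/2) = 143*sqrt(6)/2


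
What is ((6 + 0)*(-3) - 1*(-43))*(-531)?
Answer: -13275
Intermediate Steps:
((6 + 0)*(-3) - 1*(-43))*(-531) = (6*(-3) + 43)*(-531) = (-18 + 43)*(-531) = 25*(-531) = -13275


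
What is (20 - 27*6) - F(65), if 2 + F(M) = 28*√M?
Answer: -140 - 28*√65 ≈ -365.74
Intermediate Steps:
F(M) = -2 + 28*√M
(20 - 27*6) - F(65) = (20 - 27*6) - (-2 + 28*√65) = (20 - 162) + (2 - 28*√65) = -142 + (2 - 28*√65) = -140 - 28*√65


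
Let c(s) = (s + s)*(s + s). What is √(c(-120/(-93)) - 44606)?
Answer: I*√42859966/31 ≈ 211.19*I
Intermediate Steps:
c(s) = 4*s² (c(s) = (2*s)*(2*s) = 4*s²)
√(c(-120/(-93)) - 44606) = √(4*(-120/(-93))² - 44606) = √(4*(-120*(-1/93))² - 44606) = √(4*(40/31)² - 44606) = √(4*(1600/961) - 44606) = √(6400/961 - 44606) = √(-42859966/961) = I*√42859966/31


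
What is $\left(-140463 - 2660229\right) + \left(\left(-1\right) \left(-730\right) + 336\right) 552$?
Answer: $-2212260$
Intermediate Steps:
$\left(-140463 - 2660229\right) + \left(\left(-1\right) \left(-730\right) + 336\right) 552 = -2800692 + \left(730 + 336\right) 552 = -2800692 + 1066 \cdot 552 = -2800692 + 588432 = -2212260$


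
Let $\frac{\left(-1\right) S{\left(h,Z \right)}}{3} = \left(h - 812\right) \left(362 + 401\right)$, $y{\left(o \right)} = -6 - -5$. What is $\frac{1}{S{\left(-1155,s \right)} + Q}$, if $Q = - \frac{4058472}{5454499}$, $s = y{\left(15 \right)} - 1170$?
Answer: $\frac{5454499}{24558675872565} \approx 2.221 \cdot 10^{-7}$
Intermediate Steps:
$y{\left(o \right)} = -1$ ($y{\left(o \right)} = -6 + 5 = -1$)
$s = -1171$ ($s = -1 - 1170 = -1171$)
$S{\left(h,Z \right)} = 1858668 - 2289 h$ ($S{\left(h,Z \right)} = - 3 \left(h - 812\right) \left(362 + 401\right) = - 3 \left(-812 + h\right) 763 = - 3 \left(-619556 + 763 h\right) = 1858668 - 2289 h$)
$Q = - \frac{4058472}{5454499}$ ($Q = \left(-4058472\right) \frac{1}{5454499} = - \frac{4058472}{5454499} \approx -0.74406$)
$\frac{1}{S{\left(-1155,s \right)} + Q} = \frac{1}{\left(1858668 - -2643795\right) - \frac{4058472}{5454499}} = \frac{1}{\left(1858668 + 2643795\right) - \frac{4058472}{5454499}} = \frac{1}{4502463 - \frac{4058472}{5454499}} = \frac{1}{\frac{24558675872565}{5454499}} = \frac{5454499}{24558675872565}$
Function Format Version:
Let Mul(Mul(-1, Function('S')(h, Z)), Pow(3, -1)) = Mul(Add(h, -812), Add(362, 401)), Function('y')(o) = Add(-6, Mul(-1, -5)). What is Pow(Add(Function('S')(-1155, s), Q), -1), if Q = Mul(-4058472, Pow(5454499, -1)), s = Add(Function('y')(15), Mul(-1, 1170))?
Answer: Rational(5454499, 24558675872565) ≈ 2.2210e-7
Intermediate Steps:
Function('y')(o) = -1 (Function('y')(o) = Add(-6, 5) = -1)
s = -1171 (s = Add(-1, Mul(-1, 1170)) = Add(-1, -1170) = -1171)
Function('S')(h, Z) = Add(1858668, Mul(-2289, h)) (Function('S')(h, Z) = Mul(-3, Mul(Add(h, -812), Add(362, 401))) = Mul(-3, Mul(Add(-812, h), 763)) = Mul(-3, Add(-619556, Mul(763, h))) = Add(1858668, Mul(-2289, h)))
Q = Rational(-4058472, 5454499) (Q = Mul(-4058472, Rational(1, 5454499)) = Rational(-4058472, 5454499) ≈ -0.74406)
Pow(Add(Function('S')(-1155, s), Q), -1) = Pow(Add(Add(1858668, Mul(-2289, -1155)), Rational(-4058472, 5454499)), -1) = Pow(Add(Add(1858668, 2643795), Rational(-4058472, 5454499)), -1) = Pow(Add(4502463, Rational(-4058472, 5454499)), -1) = Pow(Rational(24558675872565, 5454499), -1) = Rational(5454499, 24558675872565)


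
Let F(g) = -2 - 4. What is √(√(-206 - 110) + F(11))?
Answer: √(-6 + 2*I*√79) ≈ 2.526 + 3.5186*I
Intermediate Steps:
F(g) = -6
√(√(-206 - 110) + F(11)) = √(√(-206 - 110) - 6) = √(√(-316) - 6) = √(2*I*√79 - 6) = √(-6 + 2*I*√79)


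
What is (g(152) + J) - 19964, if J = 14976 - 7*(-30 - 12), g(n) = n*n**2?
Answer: 3507114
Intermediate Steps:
g(n) = n**3
J = 15270 (J = 14976 - 7*(-42) = 14976 - 1*(-294) = 14976 + 294 = 15270)
(g(152) + J) - 19964 = (152**3 + 15270) - 19964 = (3511808 + 15270) - 19964 = 3527078 - 19964 = 3507114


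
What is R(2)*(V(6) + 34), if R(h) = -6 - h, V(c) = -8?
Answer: -208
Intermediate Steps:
R(2)*(V(6) + 34) = (-6 - 1*2)*(-8 + 34) = (-6 - 2)*26 = -8*26 = -208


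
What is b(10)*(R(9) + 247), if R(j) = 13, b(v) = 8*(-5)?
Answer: -10400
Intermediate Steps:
b(v) = -40
b(10)*(R(9) + 247) = -40*(13 + 247) = -40*260 = -10400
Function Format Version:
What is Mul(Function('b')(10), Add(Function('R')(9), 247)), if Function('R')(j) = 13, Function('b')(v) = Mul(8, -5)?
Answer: -10400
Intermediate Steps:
Function('b')(v) = -40
Mul(Function('b')(10), Add(Function('R')(9), 247)) = Mul(-40, Add(13, 247)) = Mul(-40, 260) = -10400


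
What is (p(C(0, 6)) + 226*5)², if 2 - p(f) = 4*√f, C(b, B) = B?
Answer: 1281520 - 9056*√6 ≈ 1.2593e+6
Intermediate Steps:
p(f) = 2 - 4*√f
(p(C(0, 6)) + 226*5)² = ((2 - 4*√6) + 226*5)² = ((2 - 4*√6) + 1130)² = (1132 - 4*√6)²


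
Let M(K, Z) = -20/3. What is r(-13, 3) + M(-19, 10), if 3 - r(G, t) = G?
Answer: 28/3 ≈ 9.3333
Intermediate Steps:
r(G, t) = 3 - G
M(K, Z) = -20/3 (M(K, Z) = -20*⅓ = -20/3)
r(-13, 3) + M(-19, 10) = (3 - 1*(-13)) - 20/3 = (3 + 13) - 20/3 = 16 - 20/3 = 28/3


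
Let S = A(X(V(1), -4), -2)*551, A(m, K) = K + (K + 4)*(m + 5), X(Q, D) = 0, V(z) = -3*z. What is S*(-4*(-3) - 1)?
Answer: 48488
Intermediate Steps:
A(m, K) = K + (4 + K)*(5 + m)
S = 4408 (S = (20 + 4*0 + 6*(-2) - 2*0)*551 = (20 + 0 - 12 + 0)*551 = 8*551 = 4408)
S*(-4*(-3) - 1) = 4408*(-4*(-3) - 1) = 4408*(12 - 1) = 4408*11 = 48488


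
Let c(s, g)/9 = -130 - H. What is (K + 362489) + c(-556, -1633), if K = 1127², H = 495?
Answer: 1626993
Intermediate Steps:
K = 1270129
c(s, g) = -5625 (c(s, g) = 9*(-130 - 1*495) = 9*(-130 - 495) = 9*(-625) = -5625)
(K + 362489) + c(-556, -1633) = (1270129 + 362489) - 5625 = 1632618 - 5625 = 1626993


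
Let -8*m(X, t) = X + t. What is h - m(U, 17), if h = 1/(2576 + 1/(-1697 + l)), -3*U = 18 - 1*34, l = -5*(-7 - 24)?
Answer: 266173805/95332584 ≈ 2.7921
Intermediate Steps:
l = 155 (l = -5*(-31) = 155)
U = 16/3 (U = -(18 - 1*34)/3 = -(18 - 34)/3 = -1/3*(-16) = 16/3 ≈ 5.3333)
m(X, t) = -X/8 - t/8 (m(X, t) = -(X + t)/8 = -X/8 - t/8)
h = 1542/3972191 (h = 1/(2576 + 1/(-1697 + 155)) = 1/(2576 + 1/(-1542)) = 1/(2576 - 1/1542) = 1/(3972191/1542) = 1542/3972191 ≈ 0.00038820)
h - m(U, 17) = 1542/3972191 - (-1/8*16/3 - 1/8*17) = 1542/3972191 - (-2/3 - 17/8) = 1542/3972191 - 1*(-67/24) = 1542/3972191 + 67/24 = 266173805/95332584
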